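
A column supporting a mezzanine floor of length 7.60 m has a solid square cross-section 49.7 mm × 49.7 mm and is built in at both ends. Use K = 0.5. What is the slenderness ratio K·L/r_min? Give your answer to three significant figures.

λ ≈ 265

For a square r = a/√12 = 49.7/√12 = 14.35 mm
L_e = K·L = 0.5 × 7.60 m = 3.800 m = 3800.0 mm
λ = L_e / r_min = 3800.0 / 14.35 = 265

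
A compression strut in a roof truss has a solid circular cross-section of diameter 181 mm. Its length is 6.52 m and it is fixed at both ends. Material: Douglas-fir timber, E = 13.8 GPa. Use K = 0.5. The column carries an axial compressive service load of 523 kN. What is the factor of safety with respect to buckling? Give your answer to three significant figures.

n ≈ 1.29

I = πd⁴/64 = π×181⁴/64 = 5.268×10^7 mm⁴
I = 5.268×10^7 mm⁴ = 5.268×10^-5 m⁴
Effective length L_e = K·L = 0.5 × 6.52 = 3.260 m
P_cr = π²EI / L_e² = π² × 13.8×10⁹ × 5.268×10^-5 / 3.260² = 6.752×10^5 N
Factor of safety n = P_cr / P = 675.19 / 523 = 1.29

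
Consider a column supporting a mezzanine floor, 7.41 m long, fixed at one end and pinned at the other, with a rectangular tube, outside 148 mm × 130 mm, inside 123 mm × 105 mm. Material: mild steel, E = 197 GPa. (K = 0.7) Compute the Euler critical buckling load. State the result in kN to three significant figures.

P_cr ≈ 1100 kN

Weak-axis I_min = (h_o·b_o³ − h_i·b_i³)/12 with b_o = 130, b_i = 105.0 mm (shorter outer/inner sides).
I_min = (148×130³ − 123.0×105.0³)/12 = 1.523×10^7 mm⁴
I = 1.523×10^7 mm⁴ = 1.523×10^-5 m⁴
Effective length L_e = K·L = 0.7 × 7.41 = 5.187 m
P_cr = π²EI / L_e² = π² × 197×10⁹ × 1.523×10^-5 / 5.187² = 1.101×10^6 N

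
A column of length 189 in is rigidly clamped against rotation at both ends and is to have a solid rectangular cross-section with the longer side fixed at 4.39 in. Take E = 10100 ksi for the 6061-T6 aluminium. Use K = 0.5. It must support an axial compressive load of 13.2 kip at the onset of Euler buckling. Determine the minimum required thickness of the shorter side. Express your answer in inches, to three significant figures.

b ≈ 1.48 in

L_e = K·L = 0.5 × 189 = 94.50 in
Required I = P_cr·L_e²/(π²E) = 1.320×10^4 × 94.50² / (π² × 1.01×10^7) = 1.183 in⁴
Rectangle, weak axis: I_min = h·b³/12 with h = 4.39 in fixed  ⇒  b = (12I/h)^(1/3) = 1.48 in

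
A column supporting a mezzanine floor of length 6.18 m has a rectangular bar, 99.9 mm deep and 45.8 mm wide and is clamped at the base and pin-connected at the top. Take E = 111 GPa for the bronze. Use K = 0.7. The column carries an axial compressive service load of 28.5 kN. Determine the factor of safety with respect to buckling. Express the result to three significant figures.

Buckling occurs about the weak axis: I_min = h·b³/12 with b = 45.8 mm (the shorter side).
I_min = 99.9×45.8³/12 = 7.998×10^5 mm⁴
I = 7.998×10^5 mm⁴ = 7.998×10^-7 m⁴
Effective length L_e = K·L = 0.7 × 6.18 = 4.326 m
P_cr = π²EI / L_e² = π² × 111×10⁹ × 7.998×10^-7 / 4.326² = 4.682×10^4 N
Factor of safety n = P_cr / P = 46.820 / 28.5 = 1.64

n ≈ 1.64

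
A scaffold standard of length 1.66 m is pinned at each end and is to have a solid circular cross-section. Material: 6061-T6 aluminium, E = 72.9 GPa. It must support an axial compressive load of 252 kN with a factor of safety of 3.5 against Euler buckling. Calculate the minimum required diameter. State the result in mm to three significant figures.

d ≈ 91.1 mm

Required P_cr = n·P = 3.5 × 252 = 882.0 kN
L_e = K·L = 1 × 1.66 = 1.660 m
Required I = P_cr·L_e²/(π²E) = 8.820×10^5 × 1.660² / (π² × 7.29×10^10) = 3.378×10^-6 m⁴
I_req = 3.378×10^6 mm⁴
Solid circle: I = πd⁴/64  ⇒  d = (64I/π)^(1/4) = (64×3.378×10^6/π)^(1/4) = 91.1 mm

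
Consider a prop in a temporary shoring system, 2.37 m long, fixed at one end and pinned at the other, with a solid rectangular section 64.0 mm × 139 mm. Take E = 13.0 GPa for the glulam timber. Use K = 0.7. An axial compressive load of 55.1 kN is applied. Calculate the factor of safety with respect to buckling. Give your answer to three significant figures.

Buckling occurs about the weak axis: I_min = h·b³/12 with b = 64.0 mm (the shorter side).
I_min = 139×64.0³/12 = 3.037×10^6 mm⁴
I = 3.037×10^6 mm⁴ = 3.037×10^-6 m⁴
Effective length L_e = K·L = 0.7 × 2.37 = 1.659 m
P_cr = π²EI / L_e² = π² × 13.0×10⁹ × 3.037×10^-6 / 1.659² = 1.416×10^5 N
Factor of safety n = P_cr / P = 141.55 / 55.1 = 2.57

n ≈ 2.57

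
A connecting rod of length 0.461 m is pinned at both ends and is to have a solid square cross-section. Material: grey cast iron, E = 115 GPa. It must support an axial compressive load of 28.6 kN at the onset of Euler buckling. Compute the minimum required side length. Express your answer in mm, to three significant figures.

a ≈ 15.9 mm

L_e = K·L = 1 × 0.461 = 0.4610 m
Required I = P_cr·L_e²/(π²E) = 2.860×10^4 × 0.4610² / (π² × 1.15×10^11) = 5.355×10^-9 m⁴
I_req = 5.355×10^3 mm⁴
Solid square: I = a⁴/12  ⇒  a = (12I)^(1/4) = (12×5.355×10^3)^(1/4) = 15.9 mm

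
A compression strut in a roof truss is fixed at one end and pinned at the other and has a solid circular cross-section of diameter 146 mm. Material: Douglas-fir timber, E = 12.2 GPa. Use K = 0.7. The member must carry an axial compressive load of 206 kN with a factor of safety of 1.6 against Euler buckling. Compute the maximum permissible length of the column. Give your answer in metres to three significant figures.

I = πd⁴/64 = π×146⁴/64 = 2.230×10^7 mm⁴
I = 2.230×10^-5 m⁴
Required critical load P_cr = n·P = 1.6 × 206 = 329.6 kN = 3.296×10^5 N
From P_cr = π²EI/(K·L)²:  L = (1/K)·√(π²EI/P_cr) = (1/0.7)·√(π²×1.22×10^10×2.230×10^-5/3.296×10^5)
L = 4.08 m

L_max ≈ 4.08 m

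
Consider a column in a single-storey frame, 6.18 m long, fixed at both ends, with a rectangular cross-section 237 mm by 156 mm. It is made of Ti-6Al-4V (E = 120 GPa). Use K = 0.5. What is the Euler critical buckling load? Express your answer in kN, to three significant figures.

Buckling occurs about the weak axis: I_min = h·b³/12 with b = 156 mm (the shorter side).
I_min = 237×156³/12 = 7.498×10^7 mm⁴
I = 7.498×10^7 mm⁴ = 7.498×10^-5 m⁴
Effective length L_e = K·L = 0.5 × 6.18 = 3.090 m
P_cr = π²EI / L_e² = π² × 120×10⁹ × 7.498×10^-5 / 3.090² = 9.300×10^6 N

P_cr ≈ 9300 kN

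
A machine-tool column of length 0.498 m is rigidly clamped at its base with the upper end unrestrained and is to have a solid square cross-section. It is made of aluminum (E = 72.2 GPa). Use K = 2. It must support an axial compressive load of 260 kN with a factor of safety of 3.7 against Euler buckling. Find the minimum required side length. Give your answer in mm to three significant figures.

Required P_cr = n·P = 3.7 × 260 = 962.0 kN
L_e = K·L = 2 × 0.498 = 0.9960 m
Required I = P_cr·L_e²/(π²E) = 9.620×10^5 × 0.9960² / (π² × 7.22×10^10) = 1.339×10^-6 m⁴
I_req = 1.339×10^6 mm⁴
Solid square: I = a⁴/12  ⇒  a = (12I)^(1/4) = (12×1.339×10^6)^(1/4) = 63.3 mm

a ≈ 63.3 mm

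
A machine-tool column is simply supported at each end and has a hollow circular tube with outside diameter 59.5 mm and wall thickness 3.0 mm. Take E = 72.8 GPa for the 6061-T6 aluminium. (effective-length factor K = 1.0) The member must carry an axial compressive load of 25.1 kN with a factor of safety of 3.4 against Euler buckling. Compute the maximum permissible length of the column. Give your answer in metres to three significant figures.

Inner diameter d_i = 59.5 − 2×3.0 = 53.50 mm
I = π(d_o⁴ − d_i⁴)/64 = π(59.5⁴ − 53.50⁴)/64 = 2.131×10^5 mm⁴
I = 2.131×10^-7 m⁴
Required critical load P_cr = n·P = 3.4 × 25.1 = 85.34 kN = 8.534×10^4 N
From P_cr = π²EI/(K·L)²:  L = (1/K)·√(π²EI/P_cr) = (1/1)·√(π²×7.28×10^10×2.131×10^-7/8.534×10^4)
L = 1.34 m

L_max ≈ 1.34 m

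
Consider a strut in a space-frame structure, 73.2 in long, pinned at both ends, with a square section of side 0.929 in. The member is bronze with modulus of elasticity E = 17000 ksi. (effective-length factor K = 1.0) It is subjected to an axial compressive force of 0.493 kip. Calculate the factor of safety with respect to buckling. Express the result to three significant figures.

n ≈ 3.94

I = a⁴/12 = 0.929⁴/12 = 6.207×10^-2 in⁴
Effective length L_e = K·L = 1 × 73.2 = 73.20 in
P_cr = π²EI / L_e² = π² × 17000×10³ × 6.207×10^-2 / 73.20² = 1.944×10^3 lb
Factor of safety n = P_cr / P = 1.9436 / 0.493 = 3.94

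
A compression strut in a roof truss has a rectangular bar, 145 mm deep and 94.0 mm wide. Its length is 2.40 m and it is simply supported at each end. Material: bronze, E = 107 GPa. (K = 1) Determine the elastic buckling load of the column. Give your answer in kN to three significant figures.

Buckling occurs about the weak axis: I_min = h·b³/12 with b = 94.0 mm (the shorter side).
I_min = 145×94.0³/12 = 1.004×10^7 mm⁴
I = 1.004×10^7 mm⁴ = 1.004×10^-5 m⁴
Effective length L_e = K·L = 1 × 2.40 = 2.400 m
P_cr = π²EI / L_e² = π² × 107×10⁹ × 1.004×10^-5 / 2.400² = 1.840×10^6 N

P_cr ≈ 1840 kN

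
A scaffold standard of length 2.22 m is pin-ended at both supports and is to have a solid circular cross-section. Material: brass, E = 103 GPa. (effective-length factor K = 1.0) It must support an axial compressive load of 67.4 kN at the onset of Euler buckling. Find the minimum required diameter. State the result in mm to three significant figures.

L_e = K·L = 1 × 2.22 = 2.220 m
Required I = P_cr·L_e²/(π²E) = 6.740×10^4 × 2.220² / (π² × 1.03×10^11) = 3.268×10^-7 m⁴
I_req = 3.268×10^5 mm⁴
Solid circle: I = πd⁴/64  ⇒  d = (64I/π)^(1/4) = (64×3.268×10^5/π)^(1/4) = 50.8 mm

d ≈ 50.8 mm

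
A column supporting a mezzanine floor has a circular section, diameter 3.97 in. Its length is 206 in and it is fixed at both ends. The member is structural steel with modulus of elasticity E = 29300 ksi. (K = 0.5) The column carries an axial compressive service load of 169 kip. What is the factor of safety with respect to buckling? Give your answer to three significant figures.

I = πd⁴/64 = π×3.97⁴/64 = 12.19 in⁴
Effective length L_e = K·L = 0.5 × 206 = 103.0 in
P_cr = π²EI / L_e² = π² × 29300×10³ × 12.19 / 103.0² = 3.324×10^5 lb
Factor of safety n = P_cr / P = 332.37 / 169 = 1.97

n ≈ 1.97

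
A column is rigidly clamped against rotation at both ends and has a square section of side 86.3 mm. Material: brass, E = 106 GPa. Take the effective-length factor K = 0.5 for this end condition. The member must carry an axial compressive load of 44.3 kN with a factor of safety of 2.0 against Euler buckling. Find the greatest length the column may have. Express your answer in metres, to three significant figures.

L_max ≈ 14.8 m

I = a⁴/12 = 86.3⁴/12 = 4.622×10^6 mm⁴
I = 4.622×10^-6 m⁴
Required critical load P_cr = n·P = 2.0 × 44.3 = 88.60 kN = 8.860×10^4 N
From P_cr = π²EI/(K·L)²:  L = (1/K)·√(π²EI/P_cr) = (1/0.5)·√(π²×1.06×10^11×4.622×10^-6/8.860×10^4)
L = 14.8 m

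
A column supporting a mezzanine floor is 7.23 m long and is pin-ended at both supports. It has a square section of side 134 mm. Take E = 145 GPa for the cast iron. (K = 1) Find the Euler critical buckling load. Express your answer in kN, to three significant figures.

I = a⁴/12 = 134⁴/12 = 2.687×10^7 mm⁴
I = 2.687×10^7 mm⁴ = 2.687×10^-5 m⁴
Effective length L_e = K·L = 1 × 7.23 = 7.230 m
P_cr = π²EI / L_e² = π² × 145×10⁹ × 2.687×10^-5 / 7.230² = 7.356×10^5 N

P_cr ≈ 736 kN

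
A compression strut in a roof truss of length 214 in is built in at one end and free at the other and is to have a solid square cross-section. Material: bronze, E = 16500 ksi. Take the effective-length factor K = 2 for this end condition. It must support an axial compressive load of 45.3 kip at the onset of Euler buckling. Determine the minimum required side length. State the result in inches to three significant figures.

a ≈ 4.97 in

L_e = K·L = 2 × 214 = 428.0 in
Required I = P_cr·L_e²/(π²E) = 4.530×10^4 × 428.0² / (π² × 1.65×10^7) = 50.96 in⁴
Solid square: I = a⁴/12  ⇒  a = (12I)^(1/4) = (12×50.96)^(1/4) = 4.97 in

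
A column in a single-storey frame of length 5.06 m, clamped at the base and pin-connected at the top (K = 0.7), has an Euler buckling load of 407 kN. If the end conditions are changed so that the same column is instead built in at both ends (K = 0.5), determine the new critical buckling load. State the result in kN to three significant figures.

P_cr ≈ 798 kN

P_cr ∝ 1/K², so P_cr,new = P_cr,old × (K_old/K_new)² = 407 × (0.7/0.5)²
= 407 × 1.960 = 798 kN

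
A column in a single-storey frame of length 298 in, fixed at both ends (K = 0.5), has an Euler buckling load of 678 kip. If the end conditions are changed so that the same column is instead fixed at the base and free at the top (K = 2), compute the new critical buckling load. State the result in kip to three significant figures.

P_cr ≈ 42.4 kip

P_cr ∝ 1/K², so P_cr,new = P_cr,old × (K_old/K_new)² = 678 × (0.5/2)²
= 678 × 0.06250 = 42.4 kip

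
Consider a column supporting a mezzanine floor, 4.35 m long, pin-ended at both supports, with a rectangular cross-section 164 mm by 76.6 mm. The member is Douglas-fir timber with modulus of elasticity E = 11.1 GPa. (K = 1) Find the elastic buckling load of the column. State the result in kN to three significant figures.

P_cr ≈ 35.6 kN

Buckling occurs about the weak axis: I_min = h·b³/12 with b = 76.6 mm (the shorter side).
I_min = 164×76.6³/12 = 6.143×10^6 mm⁴
I = 6.143×10^6 mm⁴ = 6.143×10^-6 m⁴
Effective length L_e = K·L = 1 × 4.35 = 4.350 m
P_cr = π²EI / L_e² = π² × 11.1×10⁹ × 6.143×10^-6 / 4.350² = 3.556×10^4 N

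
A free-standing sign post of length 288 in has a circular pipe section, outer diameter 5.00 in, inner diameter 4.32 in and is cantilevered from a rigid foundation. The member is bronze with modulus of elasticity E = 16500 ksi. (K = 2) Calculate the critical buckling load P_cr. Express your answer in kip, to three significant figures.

P_cr ≈ 6.67 kip

d_o = 5.00 in, d_i = 4.32 in
I = π(d_o⁴ − d_i⁴)/64 = π(5.00⁴ − 4.320⁴)/64 = 13.58 in⁴
Effective length L_e = K·L = 2 × 288 = 576.0 in
P_cr = π²EI / L_e² = π² × 16500×10³ × 13.58 / 576.0² = 6.667×10^3 lb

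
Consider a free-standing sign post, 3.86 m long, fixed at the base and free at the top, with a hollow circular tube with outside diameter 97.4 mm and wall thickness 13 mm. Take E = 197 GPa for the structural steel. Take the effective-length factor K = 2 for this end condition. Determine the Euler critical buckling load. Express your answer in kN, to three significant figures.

Inner diameter d_i = 97.4 − 2×13 = 71.40 mm
I = π(d_o⁴ − d_i⁴)/64 = π(97.4⁴ − 71.40⁴)/64 = 3.142×10^6 mm⁴
I = 3.142×10^6 mm⁴ = 3.142×10^-6 m⁴
Effective length L_e = K·L = 2 × 3.86 = 7.720 m
P_cr = π²EI / L_e² = π² × 197×10⁹ × 3.142×10^-6 / 7.720² = 1.025×10^5 N

P_cr ≈ 103 kN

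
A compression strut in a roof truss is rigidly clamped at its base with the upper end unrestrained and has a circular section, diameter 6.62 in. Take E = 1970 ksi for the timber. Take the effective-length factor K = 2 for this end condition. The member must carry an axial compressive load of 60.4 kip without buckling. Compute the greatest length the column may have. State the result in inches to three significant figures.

L_max ≈ 87.1 in

I = πd⁴/64 = π×6.62⁴/64 = 94.28 in⁴
At the buckling limit P_cr = P = 6.040×10^4 lb
From P_cr = π²EI/(K·L)²:  L = (1/K)·√(π²EI/P_cr) = (1/2)·√(π²×1.97×10^6×94.28/6.040×10^4)
L = 87.1 in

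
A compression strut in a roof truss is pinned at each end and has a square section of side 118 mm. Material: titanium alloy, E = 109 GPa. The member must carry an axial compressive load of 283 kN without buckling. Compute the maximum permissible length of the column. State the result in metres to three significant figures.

L_max ≈ 7.84 m

I = a⁴/12 = 118⁴/12 = 1.616×10^7 mm⁴
I = 1.616×10^-5 m⁴
At the buckling limit P_cr = P = 2.830×10^5 N
From P_cr = π²EI/(K·L)²:  L = (1/K)·√(π²EI/P_cr) = (1/1)·√(π²×1.09×10^11×1.616×10^-5/2.830×10^5)
L = 7.84 m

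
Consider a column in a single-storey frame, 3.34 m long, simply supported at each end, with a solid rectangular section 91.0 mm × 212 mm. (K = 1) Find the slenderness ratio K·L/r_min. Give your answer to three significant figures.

λ ≈ 127

Buckling occurs about the weak axis: I_min = h·b³/12 with b = 91.0 mm (the shorter side).
I_min = 212×91.0³/12 = 1.331×10^7 mm⁴
A = 1.929×10^4 mm²;  r_min = √(I/A) = √(1.331×10^7/1.929×10^4) = 26.27 mm
L_e = K·L = 1 × 3.34 m = 3.340 m = 3340.0 mm
λ = L_e / r_min = 3340.0 / 26.27 = 127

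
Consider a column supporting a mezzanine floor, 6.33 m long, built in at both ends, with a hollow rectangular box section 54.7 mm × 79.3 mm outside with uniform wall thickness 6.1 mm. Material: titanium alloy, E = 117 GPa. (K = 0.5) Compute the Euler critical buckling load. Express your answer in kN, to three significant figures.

P_cr ≈ 75.2 kN

Inner dimensions: h_i = 79.3 − 2×6.1 = 67.10 mm, b_i = 54.7 − 2×6.1 = 42.50 mm
Weak-axis I_min = (h_o·b_o³ − h_i·b_i³)/12 with b_o = 54.7, b_i = 42.50 mm (shorter outer/inner sides).
I_min = (79.3×54.7³ − 67.10×42.50³)/12 = 6.523×10^5 mm⁴
I = 6.523×10^5 mm⁴ = 6.523×10^-7 m⁴
Effective length L_e = K·L = 0.5 × 6.33 = 3.165 m
P_cr = π²EI / L_e² = π² × 117×10⁹ × 6.523×10^-7 / 3.165² = 7.520×10^4 N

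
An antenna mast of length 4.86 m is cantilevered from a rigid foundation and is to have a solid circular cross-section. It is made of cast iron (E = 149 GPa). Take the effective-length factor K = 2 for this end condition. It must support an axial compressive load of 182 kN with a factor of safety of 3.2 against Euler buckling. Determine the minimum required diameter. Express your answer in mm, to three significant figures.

d ≈ 166 mm

Required P_cr = n·P = 3.2 × 182 = 582.4 kN
L_e = K·L = 2 × 4.86 = 9.720 m
Required I = P_cr·L_e²/(π²E) = 5.824×10^5 × 9.720² / (π² × 1.49×10^11) = 3.742×10^-5 m⁴
I_req = 3.742×10^7 mm⁴
Solid circle: I = πd⁴/64  ⇒  d = (64I/π)^(1/4) = (64×3.742×10^7/π)^(1/4) = 166 mm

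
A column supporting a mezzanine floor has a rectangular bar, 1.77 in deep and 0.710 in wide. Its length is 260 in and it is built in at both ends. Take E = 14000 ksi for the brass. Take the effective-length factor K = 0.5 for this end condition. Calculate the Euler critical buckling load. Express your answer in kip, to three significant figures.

P_cr ≈ 0.432 kip

Buckling occurs about the weak axis: I_min = h·b³/12 with b = 0.710 in (the shorter side).
I_min = 1.77×0.710³/12 = 5.279×10^-2 in⁴
Effective length L_e = K·L = 0.5 × 260 = 130.0 in
P_cr = π²EI / L_e² = π² × 14000×10³ × 5.279×10^-2 / 130.0² = 431.6 lb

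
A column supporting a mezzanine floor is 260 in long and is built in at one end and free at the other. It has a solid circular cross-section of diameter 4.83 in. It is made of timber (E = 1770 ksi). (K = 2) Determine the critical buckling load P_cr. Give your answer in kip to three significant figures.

I = πd⁴/64 = π×4.83⁴/64 = 26.72 in⁴
Effective length L_e = K·L = 2 × 260 = 520.0 in
P_cr = π²EI / L_e² = π² × 1770×10³ × 26.72 / 520.0² = 1.726×10^3 lb

P_cr ≈ 1.73 kip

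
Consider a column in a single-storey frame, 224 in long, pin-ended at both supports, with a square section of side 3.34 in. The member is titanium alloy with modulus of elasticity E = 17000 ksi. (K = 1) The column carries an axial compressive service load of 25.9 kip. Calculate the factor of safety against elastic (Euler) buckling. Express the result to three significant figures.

I = a⁴/12 = 3.34⁴/12 = 10.37 in⁴
Effective length L_e = K·L = 1 × 224 = 224.0 in
P_cr = π²EI / L_e² = π² × 17000×10³ × 10.37 / 224.0² = 3.468×10^4 lb
Factor of safety n = P_cr / P = 34.678 / 25.9 = 1.34

n ≈ 1.34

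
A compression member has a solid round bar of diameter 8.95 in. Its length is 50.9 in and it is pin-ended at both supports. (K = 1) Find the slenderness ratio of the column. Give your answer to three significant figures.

For a solid circle r = d/4 = 8.95/4 = 2.238 in
L_e = K·L = 1 × 50.9 = 50.90 in
λ = L_e / r_min = 50.900 / 2.238 = 22.7

λ ≈ 22.7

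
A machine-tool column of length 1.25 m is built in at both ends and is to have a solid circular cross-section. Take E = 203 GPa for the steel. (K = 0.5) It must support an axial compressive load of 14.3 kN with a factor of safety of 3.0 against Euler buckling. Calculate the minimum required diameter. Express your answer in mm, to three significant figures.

Required P_cr = n·P = 3.0 × 14.3 = 42.90 kN
L_e = K·L = 0.5 × 1.25 = 0.6250 m
Required I = P_cr·L_e²/(π²E) = 4.290×10^4 × 0.6250² / (π² × 2.03×10^11) = 8.364×10^-9 m⁴
I_req = 8.364×10^3 mm⁴
Solid circle: I = πd⁴/64  ⇒  d = (64I/π)^(1/4) = (64×8.364×10^3/π)^(1/4) = 20.3 mm

d ≈ 20.3 mm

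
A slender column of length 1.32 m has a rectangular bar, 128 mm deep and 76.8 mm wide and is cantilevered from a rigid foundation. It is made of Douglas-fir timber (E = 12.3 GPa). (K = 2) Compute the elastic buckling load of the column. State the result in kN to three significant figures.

Buckling occurs about the weak axis: I_min = h·b³/12 with b = 76.8 mm (the shorter side).
I_min = 128×76.8³/12 = 4.832×10^6 mm⁴
I = 4.832×10^6 mm⁴ = 4.832×10^-6 m⁴
Effective length L_e = K·L = 2 × 1.32 = 2.640 m
P_cr = π²EI / L_e² = π² × 12.3×10⁹ × 4.832×10^-6 / 2.640² = 8.416×10^4 N

P_cr ≈ 84.2 kN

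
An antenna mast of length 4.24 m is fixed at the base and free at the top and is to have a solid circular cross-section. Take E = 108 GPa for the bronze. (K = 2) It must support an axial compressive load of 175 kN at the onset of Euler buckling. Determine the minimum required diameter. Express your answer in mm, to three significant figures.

L_e = K·L = 2 × 4.24 = 8.480 m
Required I = P_cr·L_e²/(π²E) = 1.750×10^5 × 8.480² / (π² × 1.08×10^11) = 1.181×10^-5 m⁴
I_req = 1.181×10^7 mm⁴
Solid circle: I = πd⁴/64  ⇒  d = (64I/π)^(1/4) = (64×1.181×10^7/π)^(1/4) = 125 mm

d ≈ 125 mm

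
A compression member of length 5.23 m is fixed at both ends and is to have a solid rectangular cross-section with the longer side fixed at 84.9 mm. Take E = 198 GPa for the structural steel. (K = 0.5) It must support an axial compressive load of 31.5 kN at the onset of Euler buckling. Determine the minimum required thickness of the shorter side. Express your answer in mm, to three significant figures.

b ≈ 25.0 mm

L_e = K·L = 0.5 × 5.23 = 2.615 m
Required I = P_cr·L_e²/(π²E) = 3.150×10^4 × 2.615² / (π² × 1.98×10^11) = 1.102×10^-7 m⁴
I_req = 1.102×10^5 mm⁴
Rectangle, weak axis: I_min = h·b³/12 with h = 84.9 mm fixed  ⇒  b = (12I/h)^(1/3) = 25.0 mm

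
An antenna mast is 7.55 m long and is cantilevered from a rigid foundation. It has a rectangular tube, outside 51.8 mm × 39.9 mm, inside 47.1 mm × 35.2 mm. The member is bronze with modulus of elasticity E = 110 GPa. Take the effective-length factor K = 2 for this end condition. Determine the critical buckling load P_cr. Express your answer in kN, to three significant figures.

P_cr ≈ 0.490 kN

Weak-axis I_min = (h_o·b_o³ − h_i·b_i³)/12 with b_o = 39.9, b_i = 35.20 mm (shorter outer/inner sides).
I_min = (51.8×39.9³ − 47.10×35.20³)/12 = 1.030×10^5 mm⁴
I = 1.030×10^5 mm⁴ = 1.030×10^-7 m⁴
Effective length L_e = K·L = 2 × 7.55 = 15.10 m
P_cr = π²EI / L_e² = π² × 110×10⁹ × 1.030×10^-7 / 15.10² = 490.5 N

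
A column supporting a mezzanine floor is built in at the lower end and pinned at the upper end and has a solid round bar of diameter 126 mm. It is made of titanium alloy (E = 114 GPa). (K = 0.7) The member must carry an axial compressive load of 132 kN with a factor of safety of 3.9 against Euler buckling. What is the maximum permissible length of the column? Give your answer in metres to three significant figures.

L_max ≈ 7.43 m

I = πd⁴/64 = π×126⁴/64 = 1.237×10^7 mm⁴
I = 1.237×10^-5 m⁴
Required critical load P_cr = n·P = 3.9 × 132 = 514.8 kN = 5.148×10^5 N
From P_cr = π²EI/(K·L)²:  L = (1/K)·√(π²EI/P_cr) = (1/0.7)·√(π²×1.14×10^11×1.237×10^-5/5.148×10^5)
L = 7.43 m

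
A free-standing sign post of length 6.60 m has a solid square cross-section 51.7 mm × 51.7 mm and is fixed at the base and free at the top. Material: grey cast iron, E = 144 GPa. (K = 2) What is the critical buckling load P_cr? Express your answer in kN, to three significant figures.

P_cr ≈ 4.86 kN

I = a⁴/12 = 51.7⁴/12 = 5.954×10^5 mm⁴
I = 5.954×10^5 mm⁴ = 5.954×10^-7 m⁴
Effective length L_e = K·L = 2 × 6.60 = 13.20 m
P_cr = π²EI / L_e² = π² × 144×10⁹ × 5.954×10^-7 / 13.20² = 4.856×10^3 N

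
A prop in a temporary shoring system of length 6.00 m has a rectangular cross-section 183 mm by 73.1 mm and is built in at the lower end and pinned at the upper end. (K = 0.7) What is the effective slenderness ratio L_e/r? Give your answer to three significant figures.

For a rectangle r_min = b/√12 = 73.1/√12 = 21.10 mm
L_e = K·L = 0.7 × 6.00 m = 4.200 m = 4200.0 mm
λ = L_e / r_min = 4200.0 / 21.10 = 199

λ ≈ 199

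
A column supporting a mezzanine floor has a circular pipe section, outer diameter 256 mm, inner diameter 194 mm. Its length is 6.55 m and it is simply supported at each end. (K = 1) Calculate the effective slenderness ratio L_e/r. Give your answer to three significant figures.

d_o = 256 mm, d_i = 194 mm
I = π(d_o⁴ − d_i⁴)/64 = π(256⁴ − 194.0⁴)/64 = 1.413×10^8 mm⁴
A = 2.191×10^4 mm²;  r_min = √(I/A) = √(1.413×10^8/2.191×10^4) = 80.30 mm
L_e = K·L = 1 × 6.55 m = 6.550 m = 6550.0 mm
λ = L_e / r_min = 6550.0 / 80.30 = 81.6

λ ≈ 81.6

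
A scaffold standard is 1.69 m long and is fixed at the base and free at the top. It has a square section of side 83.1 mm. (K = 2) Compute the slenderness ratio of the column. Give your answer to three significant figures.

I = a⁴/12 = 83.1⁴/12 = 3.974×10^6 mm⁴
A = 6.906×10^3 mm²;  r_min = √(I/A) = √(3.974×10^6/6.906×10^3) = 23.99 mm
L_e = K·L = 2 × 1.69 m = 3.380 m = 3380.0 mm
λ = L_e / r_min = 3380.0 / 23.99 = 141

λ ≈ 141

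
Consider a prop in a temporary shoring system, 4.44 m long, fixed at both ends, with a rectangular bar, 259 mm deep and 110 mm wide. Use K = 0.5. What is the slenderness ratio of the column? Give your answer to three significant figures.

For a rectangle r_min = b/√12 = 110/√12 = 31.75 mm
L_e = K·L = 0.5 × 4.44 m = 2.220 m = 2220.0 mm
λ = L_e / r_min = 2220.0 / 31.75 = 69.9

λ ≈ 69.9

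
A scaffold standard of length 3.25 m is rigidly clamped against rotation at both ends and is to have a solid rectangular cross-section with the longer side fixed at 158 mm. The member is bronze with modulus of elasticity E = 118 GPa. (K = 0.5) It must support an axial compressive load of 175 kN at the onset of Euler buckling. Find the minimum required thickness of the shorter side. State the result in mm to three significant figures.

b ≈ 31.1 mm

L_e = K·L = 0.5 × 3.25 = 1.625 m
Required I = P_cr·L_e²/(π²E) = 1.750×10^5 × 1.625² / (π² × 1.18×10^11) = 3.968×10^-7 m⁴
I_req = 3.968×10^5 mm⁴
Rectangle, weak axis: I_min = h·b³/12 with h = 158 mm fixed  ⇒  b = (12I/h)^(1/3) = 31.1 mm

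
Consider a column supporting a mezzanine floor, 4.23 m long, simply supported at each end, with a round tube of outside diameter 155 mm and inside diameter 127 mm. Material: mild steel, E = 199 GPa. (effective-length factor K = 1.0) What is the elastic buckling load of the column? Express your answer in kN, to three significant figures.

d_o = 155 mm, d_i = 127 mm
I = π(d_o⁴ − d_i⁴)/64 = π(155⁴ − 127.0⁴)/64 = 1.556×10^7 mm⁴
I = 1.556×10^7 mm⁴ = 1.556×10^-5 m⁴
Effective length L_e = K·L = 1 × 4.23 = 4.230 m
P_cr = π²EI / L_e² = π² × 199×10⁹ × 1.556×10^-5 / 4.230² = 1.708×10^6 N

P_cr ≈ 1710 kN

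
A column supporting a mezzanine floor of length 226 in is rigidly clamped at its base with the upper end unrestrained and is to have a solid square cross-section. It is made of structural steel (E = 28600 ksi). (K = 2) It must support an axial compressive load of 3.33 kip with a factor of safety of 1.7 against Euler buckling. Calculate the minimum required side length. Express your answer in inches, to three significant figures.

a ≈ 2.65 in

Required P_cr = n·P = 1.7 × 3.33 = 5.661 kip
L_e = K·L = 2 × 226 = 452.0 in
Required I = P_cr·L_e²/(π²E) = 5.661×10^3 × 452.0² / (π² × 2.86×10^7) = 4.097 in⁴
Solid square: I = a⁴/12  ⇒  a = (12I)^(1/4) = (12×4.097)^(1/4) = 2.65 in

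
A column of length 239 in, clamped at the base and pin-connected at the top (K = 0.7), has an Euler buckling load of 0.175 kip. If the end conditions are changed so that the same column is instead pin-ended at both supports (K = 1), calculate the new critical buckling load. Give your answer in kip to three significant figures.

P_cr ≈ 0.0857 kip

P_cr ∝ 1/K², so P_cr,new = P_cr,old × (K_old/K_new)² = 0.175 × (0.7/1)²
= 0.175 × 0.4900 = 0.0857 kip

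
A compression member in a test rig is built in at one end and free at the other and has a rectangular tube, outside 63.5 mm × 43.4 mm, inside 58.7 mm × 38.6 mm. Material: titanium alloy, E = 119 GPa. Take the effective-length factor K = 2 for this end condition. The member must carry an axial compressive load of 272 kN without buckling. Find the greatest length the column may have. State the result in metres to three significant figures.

L_max ≈ 0.404 m

Weak-axis I_min = (h_o·b_o³ − h_i·b_i³)/12 with b_o = 43.4, b_i = 38.60 mm (shorter outer/inner sides).
I_min = (63.5×43.4³ − 58.70×38.60³)/12 = 1.512×10^5 mm⁴
I = 1.512×10^-7 m⁴
At the buckling limit P_cr = P = 2.720×10^5 N
From P_cr = π²EI/(K·L)²:  L = (1/K)·√(π²EI/P_cr) = (1/2)·√(π²×1.19×10^11×1.512×10^-7/2.720×10^5)
L = 0.404 m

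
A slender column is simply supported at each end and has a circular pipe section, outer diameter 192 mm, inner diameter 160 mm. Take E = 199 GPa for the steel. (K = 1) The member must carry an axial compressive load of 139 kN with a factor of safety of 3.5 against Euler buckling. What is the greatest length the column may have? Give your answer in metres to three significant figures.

L_max ≈ 11.8 m

d_o = 192 mm, d_i = 160 mm
I = π(d_o⁴ − d_i⁴)/64 = π(192⁴ − 160.0⁴)/64 = 3.454×10^7 mm⁴
I = 3.454×10^-5 m⁴
Required critical load P_cr = n·P = 3.5 × 139 = 486.5 kN = 4.865×10^5 N
From P_cr = π²EI/(K·L)²:  L = (1/K)·√(π²EI/P_cr) = (1/1)·√(π²×1.99×10^11×3.454×10^-5/4.865×10^5)
L = 11.8 m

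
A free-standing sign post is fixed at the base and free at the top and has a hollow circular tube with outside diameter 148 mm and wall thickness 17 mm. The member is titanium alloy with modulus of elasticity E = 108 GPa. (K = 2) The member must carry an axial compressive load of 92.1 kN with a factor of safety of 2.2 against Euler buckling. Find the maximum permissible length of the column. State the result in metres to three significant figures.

Inner diameter d_i = 148 − 2×17 = 114.0 mm
I = π(d_o⁴ − d_i⁴)/64 = π(148⁴ − 114.0⁴)/64 = 1.526×10^7 mm⁴
I = 1.526×10^-5 m⁴
Required critical load P_cr = n·P = 2.2 × 92.1 = 202.6 kN = 2.026×10^5 N
From P_cr = π²EI/(K·L)²:  L = (1/K)·√(π²EI/P_cr) = (1/2)·√(π²×1.08×10^11×1.526×10^-5/2.026×10^5)
L = 4.48 m

L_max ≈ 4.48 m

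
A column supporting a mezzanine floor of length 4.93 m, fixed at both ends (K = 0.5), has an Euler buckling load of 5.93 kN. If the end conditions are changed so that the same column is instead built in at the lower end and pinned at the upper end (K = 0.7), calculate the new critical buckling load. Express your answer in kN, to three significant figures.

P_cr ≈ 3.03 kN

P_cr ∝ 1/K², so P_cr,new = P_cr,old × (K_old/K_new)² = 5.93 × (0.5/0.7)²
= 5.93 × 0.5102 = 3.03 kN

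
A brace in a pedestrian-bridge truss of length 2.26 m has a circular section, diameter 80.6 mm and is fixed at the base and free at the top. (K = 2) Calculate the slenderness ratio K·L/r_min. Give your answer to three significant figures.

λ ≈ 224

I = πd⁴/64 = π×80.6⁴/64 = 2.072×10^6 mm⁴
A = 5.102×10^3 mm²;  r_min = √(I/A) = √(2.072×10^6/5.102×10^3) = 20.15 mm
L_e = K·L = 2 × 2.26 m = 4.520 m = 4520.0 mm
λ = L_e / r_min = 4520.0 / 20.15 = 224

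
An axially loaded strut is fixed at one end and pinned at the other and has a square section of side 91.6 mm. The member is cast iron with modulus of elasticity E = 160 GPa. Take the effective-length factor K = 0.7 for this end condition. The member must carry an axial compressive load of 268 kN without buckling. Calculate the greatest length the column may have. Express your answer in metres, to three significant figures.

L_max ≈ 8.40 m

I = a⁴/12 = 91.6⁴/12 = 5.867×10^6 mm⁴
I = 5.867×10^-6 m⁴
At the buckling limit P_cr = P = 2.680×10^5 N
From P_cr = π²EI/(K·L)²:  L = (1/K)·√(π²EI/P_cr) = (1/0.7)·√(π²×1.60×10^11×5.867×10^-6/2.680×10^5)
L = 8.40 m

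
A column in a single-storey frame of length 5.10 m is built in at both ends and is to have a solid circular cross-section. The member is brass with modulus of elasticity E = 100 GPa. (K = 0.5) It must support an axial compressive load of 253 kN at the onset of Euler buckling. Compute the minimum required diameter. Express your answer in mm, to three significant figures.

d ≈ 76.3 mm

L_e = K·L = 0.5 × 5.10 = 2.550 m
Required I = P_cr·L_e²/(π²E) = 2.530×10^5 × 2.550² / (π² × 1.00×10^11) = 1.667×10^-6 m⁴
I_req = 1.667×10^6 mm⁴
Solid circle: I = πd⁴/64  ⇒  d = (64I/π)^(1/4) = (64×1.667×10^6/π)^(1/4) = 76.3 mm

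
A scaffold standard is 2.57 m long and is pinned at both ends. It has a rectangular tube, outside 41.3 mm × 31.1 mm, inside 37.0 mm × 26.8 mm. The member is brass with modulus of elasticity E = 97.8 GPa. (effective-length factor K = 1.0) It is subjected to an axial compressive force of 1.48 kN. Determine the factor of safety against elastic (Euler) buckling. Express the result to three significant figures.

n ≈ 4.36

Weak-axis I_min = (h_o·b_o³ − h_i·b_i³)/12 with b_o = 31.1, b_i = 26.80 mm (shorter outer/inner sides).
I_min = (41.3×31.1³ − 37.00×26.80³)/12 = 4.418×10^4 mm⁴
I = 4.418×10^4 mm⁴ = 4.418×10^-8 m⁴
Effective length L_e = K·L = 1 × 2.57 = 2.570 m
P_cr = π²EI / L_e² = π² × 97.8×10⁹ × 4.418×10^-8 / 2.570² = 6.456×10^3 N
Factor of safety n = P_cr / P = 6.4559 / 1.48 = 4.36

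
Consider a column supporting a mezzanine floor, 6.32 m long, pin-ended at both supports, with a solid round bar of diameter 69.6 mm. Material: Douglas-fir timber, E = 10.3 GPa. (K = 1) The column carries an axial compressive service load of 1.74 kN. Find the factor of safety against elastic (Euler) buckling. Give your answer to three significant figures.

I = πd⁴/64 = π×69.6⁴/64 = 1.152×10^6 mm⁴
I = 1.152×10^6 mm⁴ = 1.152×10^-6 m⁴
Effective length L_e = K·L = 1 × 6.32 = 6.320 m
P_cr = π²EI / L_e² = π² × 10.3×10⁹ × 1.152×10^-6 / 6.320² = 2.932×10^3 N
Factor of safety n = P_cr / P = 2.9316 / 1.74 = 1.68

n ≈ 1.68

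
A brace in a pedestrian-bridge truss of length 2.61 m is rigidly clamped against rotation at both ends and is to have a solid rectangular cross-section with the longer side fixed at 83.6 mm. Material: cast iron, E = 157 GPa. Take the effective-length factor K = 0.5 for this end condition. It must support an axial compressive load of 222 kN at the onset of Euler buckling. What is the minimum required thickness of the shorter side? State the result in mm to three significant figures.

L_e = K·L = 0.5 × 2.61 = 1.305 m
Required I = P_cr·L_e²/(π²E) = 2.220×10^5 × 1.305² / (π² × 1.57×10^11) = 2.440×10^-7 m⁴
I_req = 2.440×10^5 mm⁴
Rectangle, weak axis: I_min = h·b³/12 with h = 83.6 mm fixed  ⇒  b = (12I/h)^(1/3) = 32.7 mm

b ≈ 32.7 mm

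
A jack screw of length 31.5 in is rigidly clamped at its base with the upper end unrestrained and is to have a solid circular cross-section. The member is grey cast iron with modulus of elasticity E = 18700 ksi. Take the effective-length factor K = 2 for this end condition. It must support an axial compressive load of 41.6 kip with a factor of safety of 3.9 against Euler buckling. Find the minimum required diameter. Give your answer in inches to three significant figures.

d ≈ 2.90 in

Required P_cr = n·P = 3.9 × 41.6 = 162.2 kip
L_e = K·L = 2 × 31.5 = 63.00 in
Required I = P_cr·L_e²/(π²E) = 1.622×10^5 × 63.00² / (π² × 1.87×10^7) = 3.489 in⁴
Solid circle: I = πd⁴/64  ⇒  d = (64I/π)^(1/4) = (64×3.489/π)^(1/4) = 2.90 in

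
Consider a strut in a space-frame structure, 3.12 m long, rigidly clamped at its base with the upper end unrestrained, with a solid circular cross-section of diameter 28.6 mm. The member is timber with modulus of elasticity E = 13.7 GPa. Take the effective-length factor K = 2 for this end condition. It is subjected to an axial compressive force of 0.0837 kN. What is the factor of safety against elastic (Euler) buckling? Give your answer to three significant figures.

n ≈ 1.36

I = πd⁴/64 = π×28.6⁴/64 = 3.284×10^4 mm⁴
I = 3.284×10^4 mm⁴ = 3.284×10^-8 m⁴
Effective length L_e = K·L = 2 × 3.12 = 6.240 m
P_cr = π²EI / L_e² = π² × 13.7×10⁹ × 3.284×10^-8 / 6.240² = 114.0 N
Factor of safety n = P_cr / P = 0.11405 / 0.0837 = 1.36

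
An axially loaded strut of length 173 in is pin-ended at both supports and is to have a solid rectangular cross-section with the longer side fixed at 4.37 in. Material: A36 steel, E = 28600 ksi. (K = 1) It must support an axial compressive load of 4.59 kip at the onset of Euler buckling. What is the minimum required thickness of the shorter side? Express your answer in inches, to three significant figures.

b ≈ 1.10 in

L_e = K·L = 1 × 173 = 173.0 in
Required I = P_cr·L_e²/(π²E) = 4.590×10^3 × 173.0² / (π² × 2.86×10^7) = 0.4867 in⁴
Rectangle, weak axis: I_min = h·b³/12 with h = 4.37 in fixed  ⇒  b = (12I/h)^(1/3) = 1.10 in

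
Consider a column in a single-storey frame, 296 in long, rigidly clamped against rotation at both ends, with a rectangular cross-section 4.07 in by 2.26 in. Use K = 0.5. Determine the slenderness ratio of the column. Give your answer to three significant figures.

For a rectangle r_min = b/√12 = 2.26/√12 = 0.6524 in
L_e = K·L = 0.5 × 296 = 148.0 in
λ = L_e / r_min = 148.00 / 0.6524 = 227

λ ≈ 227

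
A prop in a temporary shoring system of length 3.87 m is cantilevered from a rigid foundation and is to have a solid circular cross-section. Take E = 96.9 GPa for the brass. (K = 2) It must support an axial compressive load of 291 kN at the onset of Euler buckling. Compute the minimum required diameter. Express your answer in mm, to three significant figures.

L_e = K·L = 2 × 3.87 = 7.740 m
Required I = P_cr·L_e²/(π²E) = 2.910×10^5 × 7.740² / (π² × 9.69×10^10) = 1.823×10^-5 m⁴
I_req = 1.823×10^7 mm⁴
Solid circle: I = πd⁴/64  ⇒  d = (64I/π)^(1/4) = (64×1.823×10^7/π)^(1/4) = 139 mm

d ≈ 139 mm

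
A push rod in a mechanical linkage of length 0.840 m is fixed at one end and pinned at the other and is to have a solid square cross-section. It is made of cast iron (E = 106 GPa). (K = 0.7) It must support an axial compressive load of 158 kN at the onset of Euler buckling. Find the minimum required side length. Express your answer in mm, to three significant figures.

L_e = K·L = 0.7 × 0.840 = 0.5880 m
Required I = P_cr·L_e²/(π²E) = 1.580×10^5 × 0.5880² / (π² × 1.06×10^11) = 5.222×10^-8 m⁴
I_req = 5.222×10^4 mm⁴
Solid square: I = a⁴/12  ⇒  a = (12I)^(1/4) = (12×5.222×10^4)^(1/4) = 28.1 mm

a ≈ 28.1 mm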